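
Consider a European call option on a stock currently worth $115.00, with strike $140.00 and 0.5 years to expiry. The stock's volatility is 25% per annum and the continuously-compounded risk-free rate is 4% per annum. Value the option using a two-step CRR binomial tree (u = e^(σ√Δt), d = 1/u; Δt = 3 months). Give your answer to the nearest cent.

CRR parameters: u = e^(σ√Δt) = e^(0.25·√0.25) = 1.1331, d = 1/u = 0.8825
Per-period rate: rΔt = 0.04·0.25 = 0.01, so R = e^0.01 = 1.0101
Risk-neutral probability p = (e^0.01 − 0.8825)/(1.1331 − 0.8825) = 0.1276/0.2507 = 0.5089
Terminal stock prices: S_uu = 147.7, S_ud = 115, S_dd = 89.56
Terminal payoffs (S − K): max(7.663, 0) = 7.663, max(-25, 0) = 0, max(-50.44, 0) = 0
Node u (S = 130.3): V_u = e^(−0.01)·[0.5089·7.6629 + 0.4911·0.0000] = 3.8608
Node d (S = 101.5): V_d = e^(−0.01)·[0.5089·0.0000 + 0.4911·0.0000] = 0.0000
Node 0 (S = 115): V_0 = e^(−0.01)·[0.5089·3.8608 + 0.4911·0.0000] = 1.9451

$1.95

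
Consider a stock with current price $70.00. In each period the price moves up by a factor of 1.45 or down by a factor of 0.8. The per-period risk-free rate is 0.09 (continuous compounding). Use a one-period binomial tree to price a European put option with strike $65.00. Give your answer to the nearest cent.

$4.50

Risk-neutral probability p = (e^0.09 − 0.8)/(1.45 − 0.8) = 0.2942/0.6500 = 0.4526
Terminal stock prices: S_u = 101.5, S_d = 56
Terminal payoffs (K − S): max(-36.5, 0) = 0, max(9, 0) = 9
Node 0 (S = 70): V_0 = e^(−0.09)·[0.4526·0.0000 + 0.5474·9.0000] = 4.5028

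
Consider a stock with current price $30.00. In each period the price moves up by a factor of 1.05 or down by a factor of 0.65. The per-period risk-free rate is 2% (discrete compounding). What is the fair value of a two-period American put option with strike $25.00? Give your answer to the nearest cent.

Risk-neutral probability p = (1 + 0.02 − 0.65)/(1.05 − 0.65) = 0.3700/0.4000 = 0.9250
Terminal stock prices: S_uu = 33.08, S_ud = 20.48, S_dd = 12.68
Terminal payoffs (K − S): max(-8.075, 0) = 0, max(4.525, 0) = 4.525, max(12.32, 0) = 12.32
Node u (S = 31.5): continuation = 1/1.02·[0.9250·0.0000 + 0.0750·4.5250] = 0.3327; exercise value = 0.0000 ≤ continuation, so V_u = 0.3327
Node d (S = 19.5): continuation = 1/1.02·[0.9250·4.5250 + 0.0750·12.3250] = 5.0098; exercise value = 5.5000 > continuation, so V_d = 5.5000 (exercise)
Node 0 (S = 30): continuation = 1/1.02·[0.9250·0.3327 + 0.0750·5.5000] = 0.7061; exercise value = 0.0000 ≤ continuation, so V_0 = 0.7061

$0.71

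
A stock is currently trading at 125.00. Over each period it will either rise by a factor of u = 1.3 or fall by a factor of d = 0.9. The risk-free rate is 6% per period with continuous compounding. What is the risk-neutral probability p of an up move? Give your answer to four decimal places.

Risk-neutral probability p = (e^0.06 − 0.9)/(1.3 − 0.9) = 0.1618/0.4000 = 0.4046

p = 0.4046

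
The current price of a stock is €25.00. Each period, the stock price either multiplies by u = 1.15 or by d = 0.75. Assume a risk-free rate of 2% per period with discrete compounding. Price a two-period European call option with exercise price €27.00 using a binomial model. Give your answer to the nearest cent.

Risk-neutral probability p = (1 + 0.02 − 0.75)/(1.15 − 0.75) = 0.2700/0.4000 = 0.6750
Terminal stock prices: S_uu = 33.06, S_ud = 21.56, S_dd = 14.06
Terminal payoffs (S − K): max(6.062, 0) = 6.062, max(-5.438, 0) = 0, max(-12.94, 0) = 0
Node u (S = 28.75): V_u = 1/1.02·[0.6750·6.0625 + 0.3250·0.0000] = 4.0119
Node d (S = 18.75): V_d = 1/1.02·[0.6750·0.0000 + 0.3250·0.0000] = 0.0000
Node 0 (S = 25): V_0 = 1/1.02·[0.6750·4.0119 + 0.3250·0.0000] = 2.6550

€2.65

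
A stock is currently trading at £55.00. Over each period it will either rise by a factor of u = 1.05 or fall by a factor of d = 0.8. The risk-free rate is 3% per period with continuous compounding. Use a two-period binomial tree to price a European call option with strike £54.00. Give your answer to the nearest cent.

£5.31

Risk-neutral probability p = (e^0.03 − 0.8)/(1.05 − 0.8) = 0.2305/0.2500 = 0.9218
Terminal stock prices: S_uu = 60.64, S_ud = 46.2, S_dd = 35.2
Terminal payoffs (S − K): max(6.638, 0) = 6.638, max(-7.8, 0) = 0, max(-18.8, 0) = 0
Node u (S = 57.75): V_u = e^(−0.03)·[0.9218·6.6375 + 0.0782·0.0000] = 5.9377
Node d (S = 44): V_d = e^(−0.03)·[0.9218·0.0000 + 0.0782·0.0000] = 0.0000
Node 0 (S = 55): V_0 = e^(−0.03)·[0.9218·5.9377 + 0.0782·0.0000] = 5.3117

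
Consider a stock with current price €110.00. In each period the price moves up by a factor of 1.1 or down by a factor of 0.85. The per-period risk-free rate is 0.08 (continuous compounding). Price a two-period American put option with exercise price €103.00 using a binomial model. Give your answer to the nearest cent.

€0.59

Risk-neutral probability p = (e^0.08 − 0.85)/(1.1 − 0.85) = 0.2333/0.2500 = 0.9331
Terminal stock prices: S_uu = 133.1, S_ud = 102.9, S_dd = 79.47
Terminal payoffs (K − S): max(-30.1, 0) = 0, max(0.15, 0) = 0.15, max(23.53, 0) = 23.53
Node u (S = 121): continuation = e^(−0.08)·[0.9331·0.0000 + 0.0669·0.1500] = 0.0093; exercise value = 0.0000 ≤ continuation, so V_u = 0.0093
Node d (S = 93.5): continuation = e^(−0.08)·[0.9331·0.1500 + 0.0669·23.5250] = 1.5810; exercise value = 9.5000 > continuation, so V_d = 9.5000 (exercise)
Node 0 (S = 110): continuation = e^(−0.08)·[0.9331·0.0093 + 0.0669·9.5000] = 0.5942; exercise value = 0.0000 ≤ continuation, so V_0 = 0.5942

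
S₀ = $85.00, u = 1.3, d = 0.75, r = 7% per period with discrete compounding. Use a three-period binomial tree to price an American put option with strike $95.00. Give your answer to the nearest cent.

$14.94

Risk-neutral probability p = (1 + 0.07 − 0.75)/(1.3 − 0.75) = 0.3200/0.5500 = 0.5818
Terminal stock prices: S_uuu = 186.7, S_uud = 107.7, S_udd = 62.16, S_ddd = 35.86
Terminal payoffs (K − S): max(-91.75, 0) = 0, max(-12.74, 0) = 0, max(32.84, 0) = 32.84, max(59.14, 0) = 59.14
Node uu (S = 143.7): continuation = 1/1.07·[0.5818·0.0000 + 0.4182·0.0000] = 0.0000; exercise value = 0.0000 ≤ continuation, so V_uu = 0.0000
Node ud (S = 82.88): continuation = 1/1.07·[0.5818·0.0000 + 0.4182·32.8438] = 12.8361; exercise value = 12.1250 ≤ continuation, so V_ud = 12.8361
Node dd (S = 47.81): continuation = 1/1.07·[0.5818·32.8438 + 0.4182·59.1406] = 40.9725; exercise value = 47.1875 > continuation, so V_dd = 47.1875 (exercise)
Node u (S = 110.5): continuation = 1/1.07·[0.5818·0.0000 + 0.4182·12.8361] = 5.0167; exercise value = 0.0000 ≤ continuation, so V_u = 5.0167
Node d (S = 63.75): continuation = 1/1.07·[0.5818·12.8361 + 0.4182·47.1875] = 25.4217; exercise value = 31.2500 > continuation, so V_d = 31.2500 (exercise)
Node 0 (S = 85): continuation = 1/1.07·[0.5818·5.0167 + 0.4182·31.2500] = 14.9411; exercise value = 10.0000 ≤ continuation, so V_0 = 14.9411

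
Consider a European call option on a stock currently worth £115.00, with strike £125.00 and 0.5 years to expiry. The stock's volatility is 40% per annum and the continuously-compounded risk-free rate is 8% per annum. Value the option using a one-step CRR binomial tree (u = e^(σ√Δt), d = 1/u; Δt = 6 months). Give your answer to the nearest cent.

£13.28

CRR parameters: u = e^(σ√Δt) = e^(0.4·√0.5) = 1.3269, d = 1/u = 0.7536
Per-period rate: rΔt = 0.08·0.5 = 0.04, so R = e^0.04 = 1.0408
Risk-neutral probability p = (e^0.04 − 0.7536)/(1.3269 − 0.7536) = 0.2872/0.5733 = 0.5009
Terminal stock prices: S_u = 152.6, S_d = 86.67
Terminal payoffs (S − K): max(27.59, 0) = 27.59, max(-38.33, 0) = 0
Node 0 (S = 115): V_0 = e^(−0.04)·[0.5009·27.5931 + 0.4991·0.0000] = 13.2807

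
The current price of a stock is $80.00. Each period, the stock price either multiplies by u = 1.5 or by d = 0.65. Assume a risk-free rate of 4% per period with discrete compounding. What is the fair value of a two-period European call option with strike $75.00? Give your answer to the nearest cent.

Risk-neutral probability p = (1 + 0.04 − 0.65)/(1.5 − 0.65) = 0.3900/0.8500 = 0.4588
Terminal stock prices: S_uu = 180, S_ud = 78, S_dd = 33.8
Terminal payoffs (S − K): max(105, 0) = 105, max(3, 0) = 3, max(-41.2, 0) = 0
Node u (S = 120): V_u = 1/1.04·[0.4588·105.0000 + 0.5412·3.0000] = 47.8846
Node d (S = 52): V_d = 1/1.04·[0.4588·3.0000 + 0.5412·0.0000] = 1.3235
Node 0 (S = 80): V_0 = 1/1.04·[0.4588·47.8846 + 0.5412·1.3235] = 21.8143

$21.81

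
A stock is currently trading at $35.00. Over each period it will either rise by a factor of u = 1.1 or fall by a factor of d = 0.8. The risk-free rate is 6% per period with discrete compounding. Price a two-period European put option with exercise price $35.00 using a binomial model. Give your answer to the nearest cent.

$1.06

Risk-neutral probability p = (1 + 0.06 − 0.8)/(1.1 − 0.8) = 0.2600/0.3000 = 0.8667
Terminal stock prices: S_uu = 42.35, S_ud = 30.8, S_dd = 22.4
Terminal payoffs (K − S): max(-7.35, 0) = 0, max(4.2, 0) = 4.2, max(12.6, 0) = 12.6
Node u (S = 38.5): V_u = 1/1.06·[0.8667·0.0000 + 0.1333·4.2000] = 0.5283
Node d (S = 28): V_d = 1/1.06·[0.8667·4.2000 + 0.1333·12.6000] = 5.0189
Node 0 (S = 35): V_0 = 1/1.06·[0.8667·0.5283 + 0.1333·5.0189] = 1.0632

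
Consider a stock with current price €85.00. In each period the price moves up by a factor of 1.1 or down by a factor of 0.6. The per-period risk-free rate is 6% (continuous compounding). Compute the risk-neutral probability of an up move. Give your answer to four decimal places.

p = 0.9237

Risk-neutral probability p = (e^0.06 − 0.6)/(1.1 − 0.6) = 0.4618/0.5000 = 0.9237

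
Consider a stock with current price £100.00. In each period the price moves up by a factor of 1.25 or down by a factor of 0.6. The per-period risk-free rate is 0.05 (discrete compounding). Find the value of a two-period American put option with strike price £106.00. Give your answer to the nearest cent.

£19.47

Risk-neutral probability p = (1 + 0.05 − 0.6)/(1.25 − 0.6) = 0.4500/0.6500 = 0.6923
Terminal stock prices: S_uu = 156.2, S_ud = 75, S_dd = 36
Terminal payoffs (K − S): max(-50.25, 0) = 0, max(31, 0) = 31, max(70, 0) = 70
Node u (S = 125): continuation = 1/1.05·[0.6923·0.0000 + 0.3077·31.0000] = 9.0842; exercise value = 0.0000 ≤ continuation, so V_u = 9.0842
Node d (S = 60): continuation = 1/1.05·[0.6923·31.0000 + 0.3077·70.0000] = 40.9524; exercise value = 46.0000 > continuation, so V_d = 46.0000 (exercise)
Node 0 (S = 100): continuation = 1/1.05·[0.6923·9.0842 + 0.3077·46.0000] = 19.4695; exercise value = 6.0000 ≤ continuation, so V_0 = 19.4695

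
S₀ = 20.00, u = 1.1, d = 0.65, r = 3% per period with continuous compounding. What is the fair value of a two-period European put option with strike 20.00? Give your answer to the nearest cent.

1.66

Risk-neutral probability p = (e^0.03 − 0.65)/(1.1 − 0.65) = 0.3805/0.4500 = 0.8455
Terminal stock prices: S_uu = 24.2, S_ud = 14.3, S_dd = 8.45
Terminal payoffs (K − S): max(-4.2, 0) = 0, max(5.7, 0) = 5.7, max(11.55, 0) = 11.55
Node u (S = 22): V_u = e^(−0.03)·[0.8455·0.0000 + 0.1545·5.7000] = 0.8549
Node d (S = 13): V_d = e^(−0.03)·[0.8455·5.7000 + 0.1545·11.5500] = 6.4089
Node 0 (S = 20): V_0 = e^(−0.03)·[0.8455·0.8549 + 0.1545·6.4089] = 1.6626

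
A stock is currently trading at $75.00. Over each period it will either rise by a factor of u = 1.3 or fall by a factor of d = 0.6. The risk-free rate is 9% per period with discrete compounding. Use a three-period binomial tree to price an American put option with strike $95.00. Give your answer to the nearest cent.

$22.36

Risk-neutral probability p = (1 + 0.09 − 0.6)/(1.3 − 0.6) = 0.4900/0.7000 = 0.7000
Terminal stock prices: S_uuu = 164.8, S_uud = 76.05, S_udd = 35.1, S_ddd = 16.2
Terminal payoffs (K − S): max(-69.78, 0) = 0, max(18.95, 0) = 18.95, max(59.9, 0) = 59.9, max(78.8, 0) = 78.8
Node uu (S = 126.8): continuation = 1/1.09·[0.7000·0.0000 + 0.3000·18.9500] = 5.2156; exercise value = 0.0000 ≤ continuation, so V_uu = 5.2156
Node ud (S = 58.5): continuation = 1/1.09·[0.7000·18.9500 + 0.3000·59.9000] = 28.6560; exercise value = 36.5000 > continuation, so V_ud = 36.5000 (exercise)
Node dd (S = 27): continuation = 1/1.09·[0.7000·59.9000 + 0.3000·78.8000] = 60.1560; exercise value = 68.0000 > continuation, so V_dd = 68.0000 (exercise)
Node u (S = 97.5): continuation = 1/1.09·[0.7000·5.2156 + 0.3000·36.5000] = 13.3953; exercise value = 0.0000 ≤ continuation, so V_u = 13.3953
Node d (S = 45): continuation = 1/1.09·[0.7000·36.5000 + 0.3000·68.0000] = 42.1560; exercise value = 50.0000 > continuation, so V_d = 50.0000 (exercise)
Node 0 (S = 75): continuation = 1/1.09·[0.7000·13.3953 + 0.3000·50.0000] = 22.3640; exercise value = 20.0000 ≤ continuation, so V_0 = 22.3640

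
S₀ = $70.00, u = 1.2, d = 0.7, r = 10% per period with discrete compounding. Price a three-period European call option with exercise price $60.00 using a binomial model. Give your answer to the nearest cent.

$26.50

Risk-neutral probability p = (1 + 0.1 − 0.7)/(1.2 − 0.7) = 0.4000/0.5000 = 0.8000
Terminal stock prices: S_uuu = 121, S_uud = 70.56, S_udd = 41.16, S_ddd = 24.01
Terminal payoffs (S − K): max(60.96, 0) = 60.96, max(10.56, 0) = 10.56, max(-18.84, 0) = 0, max(-35.99, 0) = 0
Node uu (S = 100.8): V_uu = 1/1.1·[0.8000·60.9600 + 0.2000·10.5600] = 46.2545
Node ud (S = 58.8): V_ud = 1/1.1·[0.8000·10.5600 + 0.2000·0.0000] = 7.6800
Node dd (S = 34.3): V_dd = 1/1.1·[0.8000·0.0000 + 0.2000·0.0000] = 0.0000
Node u (S = 84): V_u = 1/1.1·[0.8000·46.2545 + 0.2000·7.6800] = 35.0360
Node d (S = 49): V_d = 1/1.1·[0.8000·7.6800 + 0.2000·0.0000] = 5.5855
Node 0 (S = 70): V_0 = 1/1.1·[0.8000·35.0360 + 0.2000·5.5855] = 26.4963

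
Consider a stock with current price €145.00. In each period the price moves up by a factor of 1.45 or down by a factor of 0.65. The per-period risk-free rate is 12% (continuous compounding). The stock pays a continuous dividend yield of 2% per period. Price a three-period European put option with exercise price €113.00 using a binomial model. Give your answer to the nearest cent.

€9.44

Per-period risk-free factor R = e^0.12 = 1.1275; dividend-adjusted growth = e^(0.12−0.02) = 1.1052.
Risk-neutral probability p = (1.1052 − 0.65)/(1.45 − 0.65) = 0.4552/0.8000 = 0.5690
Terminal stock prices: S_uuu = 442.1, S_uud = 198.2, S_udd = 88.83, S_ddd = 39.82
Terminal payoffs (K − S): max(-329.1, 0) = 0, max(-85.16, 0) = 0, max(24.17, 0) = 24.17, max(73.18, 0) = 73.18
Node uu (S = 304.9): V_uu = e^(−0.12)·[0.5690·0.0000 + 0.4310·0.0000] = 0.0000
Node ud (S = 136.7): V_ud = e^(−0.12)·[0.5690·0.0000 + 0.4310·24.1694] = 9.2398
Node dd (S = 61.26): V_dd = e^(−0.12)·[0.5690·24.1694 + 0.4310·73.1794] = 40.1726
Node u (S = 210.2): V_u = e^(−0.12)·[0.5690·0.0000 + 0.4310·9.2398] = 3.5323
Node d (S = 94.25): V_d = e^(−0.12)·[0.5690·9.2398 + 0.4310·40.1726] = 20.0204
Node 0 (S = 145): V_0 = e^(−0.12)·[0.5690·3.5323 + 0.4310·20.0204] = 9.4362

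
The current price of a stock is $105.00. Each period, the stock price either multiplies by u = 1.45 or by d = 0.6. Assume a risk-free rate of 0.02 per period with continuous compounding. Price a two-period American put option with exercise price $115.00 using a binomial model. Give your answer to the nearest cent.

Risk-neutral probability p = (e^0.02 − 0.6)/(1.45 − 0.6) = 0.4202/0.8500 = 0.4944
Terminal stock prices: S_uu = 220.8, S_ud = 91.35, S_dd = 37.8
Terminal payoffs (K − S): max(-105.8, 0) = 0, max(23.65, 0) = 23.65, max(77.2, 0) = 77.2
Node u (S = 152.2): continuation = e^(−0.02)·[0.4944·0.0000 + 0.5056·23.6500] = 11.7217; exercise value = 0.0000 ≤ continuation, so V_u = 11.7217
Node d (S = 63): continuation = e^(−0.02)·[0.4944·23.6500 + 0.5056·77.2000] = 49.7228; exercise value = 52.0000 > continuation, so V_d = 52.0000 (exercise)
Node 0 (S = 105): continuation = e^(−0.02)·[0.4944·11.7217 + 0.5056·52.0000] = 31.4529; exercise value = 10.0000 ≤ continuation, so V_0 = 31.4529

$31.45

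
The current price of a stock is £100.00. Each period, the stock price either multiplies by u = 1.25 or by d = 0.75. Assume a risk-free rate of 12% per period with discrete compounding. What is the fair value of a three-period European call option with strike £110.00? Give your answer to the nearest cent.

Risk-neutral probability p = (1 + 0.12 − 0.75)/(1.25 − 0.75) = 0.3700/0.5000 = 0.7400
Terminal stock prices: S_uuu = 195.3, S_uud = 117.2, S_udd = 70.31, S_ddd = 42.19
Terminal payoffs (S − K): max(85.31, 0) = 85.31, max(7.188, 0) = 7.188, max(-39.69, 0) = 0, max(-67.81, 0) = 0
Node uu (S = 156.2): V_uu = 1/1.12·[0.7400·85.3125 + 0.2600·7.1875] = 58.0357
Node ud (S = 93.75): V_ud = 1/1.12·[0.7400·7.1875 + 0.2600·0.0000] = 4.7489
Node dd (S = 56.25): V_dd = 1/1.12·[0.7400·0.0000 + 0.2600·0.0000] = 0.0000
Node u (S = 125): V_u = 1/1.12·[0.7400·58.0357 + 0.2600·4.7489] = 39.4474
Node d (S = 75): V_d = 1/1.12·[0.7400·4.7489 + 0.2600·0.0000] = 3.1377
Node 0 (S = 100): V_0 = 1/1.12·[0.7400·39.4474 + 0.2600·3.1377] = 26.7919

£26.79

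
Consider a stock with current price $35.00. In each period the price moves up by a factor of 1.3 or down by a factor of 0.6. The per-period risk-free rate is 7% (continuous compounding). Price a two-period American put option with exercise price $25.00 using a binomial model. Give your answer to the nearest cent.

Risk-neutral probability p = (e^0.07 − 0.6)/(1.3 − 0.6) = 0.4725/0.7000 = 0.6750
Terminal stock prices: S_uu = 59.15, S_ud = 27.3, S_dd = 12.6
Terminal payoffs (K − S): max(-34.15, 0) = 0, max(-2.3, 0) = 0, max(12.4, 0) = 12.4
Node u (S = 45.5): continuation = e^(−0.07)·[0.6750·0.0000 + 0.3250·0.0000] = 0.0000; exercise value = 0.0000 ≤ continuation, so V_u = 0.0000
Node d (S = 21): continuation = e^(−0.07)·[0.6750·0.0000 + 0.3250·12.4000] = 3.7574; exercise value = 4.0000 > continuation, so V_d = 4.0000 (exercise)
Node 0 (S = 35): continuation = e^(−0.07)·[0.6750·0.0000 + 0.3250·4.0000] = 1.2121; exercise value = 0.0000 ≤ continuation, so V_0 = 1.2121

$1.21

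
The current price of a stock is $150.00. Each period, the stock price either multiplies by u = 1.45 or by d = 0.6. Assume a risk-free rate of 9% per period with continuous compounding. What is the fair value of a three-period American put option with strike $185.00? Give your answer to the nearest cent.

Risk-neutral probability p = (e^0.09 − 0.6)/(1.45 − 0.6) = 0.4942/0.8500 = 0.5814
Terminal stock prices: S_uuu = 457.3, S_uud = 189.2, S_udd = 78.3, S_ddd = 32.4
Terminal payoffs (K − S): max(-272.3, 0) = 0, max(-4.225, 0) = 0, max(106.7, 0) = 106.7, max(152.6, 0) = 152.6
Node uu (S = 315.4): continuation = e^(−0.09)·[0.5814·0.0000 + 0.4186·0.0000] = 0.0000; exercise value = 0.0000 ≤ continuation, so V_uu = 0.0000
Node ud (S = 130.5): continuation = e^(−0.09)·[0.5814·0.0000 + 0.4186·106.7000] = 40.8222; exercise value = 54.5000 > continuation, so V_ud = 54.5000 (exercise)
Node dd (S = 54): continuation = e^(−0.09)·[0.5814·106.7000 + 0.4186·152.6000] = 115.0773; exercise value = 131.0000 > continuation, so V_dd = 131.0000 (exercise)
Node u (S = 217.5): continuation = e^(−0.09)·[0.5814·0.0000 + 0.4186·54.5000] = 20.8511; exercise value = 0.0000 ≤ continuation, so V_u = 20.8511
Node d (S = 90): continuation = e^(−0.09)·[0.5814·54.5000 + 0.4186·131.0000] = 79.0773; exercise value = 95.0000 > continuation, so V_d = 95.0000 (exercise)
Node 0 (S = 150): continuation = e^(−0.09)·[0.5814·20.8511 + 0.4186·95.0000] = 47.4250; exercise value = 35.0000 ≤ continuation, so V_0 = 47.4250

$47.42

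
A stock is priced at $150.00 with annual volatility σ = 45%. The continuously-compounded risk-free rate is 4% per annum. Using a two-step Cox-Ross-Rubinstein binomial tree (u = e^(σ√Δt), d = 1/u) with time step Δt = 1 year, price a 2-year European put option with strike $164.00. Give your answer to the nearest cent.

$36.90

CRR parameters: u = e^(σ√Δt) = e^(0.45·√1) = 1.5683, d = 1/u = 0.6376
Per-period rate: rΔt = 0.04·1 = 0.04, so R = e^0.04 = 1.0408
Risk-neutral probability p = (e^0.04 − 0.6376)/(1.5683 − 0.6376) = 0.4032/0.9307 = 0.4332
Terminal stock prices: S_uu = 368.9, S_ud = 150, S_dd = 60.99
Terminal payoffs (K − S): max(-204.9, 0) = 0, max(14, 0) = 14, max(103, 0) = 103
Node u (S = 235.2): V_u = e^(−0.04)·[0.4332·0.0000 + 0.5668·14.0000] = 7.6239
Node d (S = 95.64): V_d = e^(−0.04)·[0.4332·14.0000 + 0.5668·103.0146] = 61.9252
Node 0 (S = 150): V_0 = e^(−0.04)·[0.4332·7.6239 + 0.5668·61.9252] = 36.8956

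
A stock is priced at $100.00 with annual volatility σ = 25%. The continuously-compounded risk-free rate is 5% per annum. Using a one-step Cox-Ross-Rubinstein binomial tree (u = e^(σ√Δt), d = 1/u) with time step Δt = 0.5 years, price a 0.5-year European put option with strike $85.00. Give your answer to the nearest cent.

CRR parameters: u = e^(σ√Δt) = e^(0.25·√0.5) = 1.1934, d = 1/u = 0.8380
Per-period rate: rΔt = 0.05·0.5 = 0.025, so R = e^0.025 = 1.0253
Risk-neutral probability p = (e^0.025 − 0.8380)/(1.1934 − 0.8380) = 0.1873/0.3554 = 0.5272
Terminal stock prices: S_u = 119.3, S_d = 83.8
Terminal payoffs (K − S): max(-34.34, 0) = 0, max(1.203, 0) = 1.203
Node 0 (S = 100): V_0 = e^(−0.025)·[0.5272·0.0000 + 0.4728·1.2033] = 0.5549

$0.55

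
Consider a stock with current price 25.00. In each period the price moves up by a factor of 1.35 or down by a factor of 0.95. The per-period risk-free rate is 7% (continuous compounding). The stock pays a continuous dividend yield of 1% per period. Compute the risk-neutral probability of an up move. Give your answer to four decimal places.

p = 0.2796

Per-period risk-free factor R = e^0.07 = 1.0725; dividend-adjusted growth = e^(0.07−0.01) = 1.0618.
Risk-neutral probability p = (1.0618 − 0.95)/(1.35 − 0.95) = 0.1118/0.4000 = 0.2796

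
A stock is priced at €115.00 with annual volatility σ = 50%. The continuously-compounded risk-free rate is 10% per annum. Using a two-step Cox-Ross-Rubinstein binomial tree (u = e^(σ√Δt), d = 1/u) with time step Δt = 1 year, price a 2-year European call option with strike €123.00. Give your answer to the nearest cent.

€35.54

CRR parameters: u = e^(σ√Δt) = e^(0.5·√1) = 1.6487, d = 1/u = 0.6065
Per-period rate: rΔt = 0.1·1 = 0.1, so R = e^0.1 = 1.1052
Risk-neutral probability p = (e^0.1 − 0.6065)/(1.6487 − 0.6065) = 0.4986/1.0422 = 0.4785
Terminal stock prices: S_uu = 312.6, S_ud = 115, S_dd = 42.31
Terminal payoffs (S − K): max(189.6, 0) = 189.6, max(-8, 0) = 0, max(-80.69, 0) = 0
Node u (S = 189.6): V_u = e^(−0.1)·[0.4785·189.6024 + 0.5215·0.0000] = 82.0833
Node d (S = 69.75): V_d = e^(−0.1)·[0.4785·0.0000 + 0.5215·0.0000] = 0.0000
Node 0 (S = 115): V_0 = e^(−0.1)·[0.4785·82.0833 + 0.5215·0.0000] = 35.5357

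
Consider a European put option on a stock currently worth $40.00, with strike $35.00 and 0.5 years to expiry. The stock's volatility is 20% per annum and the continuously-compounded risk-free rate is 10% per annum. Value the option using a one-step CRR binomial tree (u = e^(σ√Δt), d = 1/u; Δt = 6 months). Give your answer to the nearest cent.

CRR parameters: u = e^(σ√Δt) = e^(0.2·√0.5) = 1.1519, d = 1/u = 0.8681
Per-period rate: rΔt = 0.1·0.5 = 0.05, so R = e^0.05 = 1.0513
Risk-neutral probability p = (e^0.05 − 0.8681)/(1.1519 − 0.8681) = 0.1831/0.2838 = 0.6454
Terminal stock prices: S_u = 46.08, S_d = 34.72
Terminal payoffs (K − S): max(-11.08, 0) = 0, max(0.2751, 0) = 0.2751
Node 0 (S = 40): V_0 = e^(−0.05)·[0.6454·0.0000 + 0.3546·0.2751] = 0.0928

$0.09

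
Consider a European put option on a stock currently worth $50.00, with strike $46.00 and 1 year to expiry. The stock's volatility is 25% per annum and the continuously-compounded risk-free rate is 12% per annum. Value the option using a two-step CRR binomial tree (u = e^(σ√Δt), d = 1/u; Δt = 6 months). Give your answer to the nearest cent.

CRR parameters: u = e^(σ√Δt) = e^(0.25·√0.5) = 1.1934, d = 1/u = 0.8380
Per-period rate: rΔt = 0.12·0.5 = 0.06, so R = e^0.06 = 1.0618
Risk-neutral probability p = (e^0.06 − 0.8380)/(1.1934 − 0.8380) = 0.2239/0.3554 = 0.6299
Terminal stock prices: S_uu = 71.21, S_ud = 50, S_dd = 35.11
Terminal payoffs (K − S): max(-25.21, 0) = 0, max(-4, 0) = 0, max(10.89, 0) = 10.89
Node u (S = 59.67): V_u = e^(−0.06)·[0.6299·0.0000 + 0.3701·0.0000] = 0.0000
Node d (S = 41.9): V_d = e^(−0.06)·[0.6299·0.0000 + 0.3701·10.8906] = 3.7957
Node 0 (S = 50): V_0 = e^(−0.06)·[0.6299·0.0000 + 0.3701·3.7957] = 1.3229

$1.32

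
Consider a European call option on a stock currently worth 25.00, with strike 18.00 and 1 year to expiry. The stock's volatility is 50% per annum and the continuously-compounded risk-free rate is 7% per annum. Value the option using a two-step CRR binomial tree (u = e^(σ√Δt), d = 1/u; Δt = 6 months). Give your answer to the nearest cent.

CRR parameters: u = e^(σ√Δt) = e^(0.5·√0.5) = 1.4241, d = 1/u = 0.7022
Per-period rate: rΔt = 0.07·0.5 = 0.035, so R = e^0.035 = 1.0356
Risk-neutral probability p = (e^0.035 − 0.7022)/(1.4241 − 0.7022) = 0.3334/0.7219 = 0.4619
Terminal stock prices: S_uu = 50.7, S_ud = 25, S_dd = 12.33
Terminal payoffs (S − K): max(32.7, 0) = 32.7, max(7, 0) = 7, max(-5.673, 0) = 0
Node u (S = 35.6): V_u = e^(−0.035)·[0.4619·32.7029 + 0.5381·7.0000] = 18.2221
Node d (S = 17.55): V_d = e^(−0.035)·[0.4619·7.0000 + 0.5381·0.0000] = 3.1218
Node 0 (S = 25): V_0 = e^(−0.035)·[0.4619·18.2221 + 0.5381·3.1218] = 9.7488

9.75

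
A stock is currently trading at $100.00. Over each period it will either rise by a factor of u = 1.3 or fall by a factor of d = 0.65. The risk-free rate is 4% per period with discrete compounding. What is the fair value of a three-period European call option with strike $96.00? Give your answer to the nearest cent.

Risk-neutral probability p = (1 + 0.04 − 0.65)/(1.3 − 0.65) = 0.3900/0.6500 = 0.6000
Terminal stock prices: S_uuu = 219.7, S_uud = 109.9, S_udd = 54.93, S_ddd = 27.46
Terminal payoffs (S − K): max(123.7, 0) = 123.7, max(13.85, 0) = 13.85, max(-41.07, 0) = 0, max(-68.54, 0) = 0
Node uu (S = 169): V_uu = 1/1.04·[0.6000·123.7000 + 0.4000·13.8500] = 76.6923
Node ud (S = 84.5): V_ud = 1/1.04·[0.6000·13.8500 + 0.4000·0.0000] = 7.9904
Node dd (S = 42.25): V_dd = 1/1.04·[0.6000·0.0000 + 0.4000·0.0000] = 0.0000
Node u (S = 130): V_u = 1/1.04·[0.6000·76.6923 + 0.4000·7.9904] = 47.3188
Node d (S = 65): V_d = 1/1.04·[0.6000·7.9904 + 0.4000·0.0000] = 4.6098
Node 0 (S = 100): V_0 = 1/1.04·[0.6000·47.3188 + 0.4000·4.6098] = 29.0723

$29.07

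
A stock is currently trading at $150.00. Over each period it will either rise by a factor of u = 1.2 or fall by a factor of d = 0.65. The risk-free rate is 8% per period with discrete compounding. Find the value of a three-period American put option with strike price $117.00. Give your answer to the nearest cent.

$5.15

Risk-neutral probability p = (1 + 0.08 − 0.65)/(1.2 − 0.65) = 0.4300/0.5500 = 0.7818
Terminal stock prices: S_uuu = 259.2, S_uud = 140.4, S_udd = 76.05, S_ddd = 41.19
Terminal payoffs (K − S): max(-142.2, 0) = 0, max(-23.4, 0) = 0, max(40.95, 0) = 40.95, max(75.81, 0) = 75.81
Node uu (S = 216): continuation = 1/1.08·[0.7818·0.0000 + 0.2182·0.0000] = 0.0000; exercise value = 0.0000 ≤ continuation, so V_uu = 0.0000
Node ud (S = 117): continuation = 1/1.08·[0.7818·0.0000 + 0.2182·40.9500] = 8.2727; exercise value = 0.0000 ≤ continuation, so V_ud = 8.2727
Node dd (S = 63.38): continuation = 1/1.08·[0.7818·40.9500 + 0.2182·75.8063] = 44.9583; exercise value = 53.6250 > continuation, so V_dd = 53.6250 (exercise)
Node u (S = 180): continuation = 1/1.08·[0.7818·0.0000 + 0.2182·8.2727] = 1.6713; exercise value = 0.0000 ≤ continuation, so V_u = 1.6713
Node d (S = 97.5): continuation = 1/1.08·[0.7818·8.2727 + 0.2182·53.6250] = 16.8220; exercise value = 19.5000 > continuation, so V_d = 19.5000 (exercise)
Node 0 (S = 150): continuation = 1/1.08·[0.7818·1.6713 + 0.2182·19.5000] = 5.1492; exercise value = 0.0000 ≤ continuation, so V_0 = 5.1492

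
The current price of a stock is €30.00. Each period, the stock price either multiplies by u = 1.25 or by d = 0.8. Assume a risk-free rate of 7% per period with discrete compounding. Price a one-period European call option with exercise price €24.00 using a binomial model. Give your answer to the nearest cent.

Risk-neutral probability p = (1 + 0.07 − 0.8)/(1.25 − 0.8) = 0.2700/0.4500 = 0.6000
Terminal stock prices: S_u = 37.5, S_d = 24
Terminal payoffs (S − K): max(13.5, 0) = 13.5, max(0, 0) = 0
Node 0 (S = 30): V_0 = 1/1.07·[0.6000·13.5000 + 0.4000·0.0000] = 7.5701

€7.57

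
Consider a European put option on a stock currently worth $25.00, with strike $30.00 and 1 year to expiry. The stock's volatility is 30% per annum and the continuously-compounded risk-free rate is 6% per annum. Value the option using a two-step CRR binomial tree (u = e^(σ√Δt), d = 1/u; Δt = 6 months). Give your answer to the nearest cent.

$5.33

CRR parameters: u = e^(σ√Δt) = e^(0.3·√0.5) = 1.2363, d = 1/u = 0.8089
Per-period rate: rΔt = 0.06·0.5 = 0.03, so R = e^0.03 = 1.0305
Risk-neutral probability p = (e^0.03 − 0.8089)/(1.2363 − 0.8089) = 0.2216/0.4275 = 0.5184
Terminal stock prices: S_uu = 38.21, S_ud = 25, S_dd = 16.36
Terminal payoffs (K − S): max(-8.212, 0) = 0, max(5, 0) = 5, max(13.64, 0) = 13.64
Node u (S = 30.91): V_u = e^(−0.03)·[0.5184·0.0000 + 0.4816·5.0000] = 2.3368
Node d (S = 20.22): V_d = e^(−0.03)·[0.5184·5.0000 + 0.4816·13.6437] = 8.8919
Node 0 (S = 25): V_0 = e^(−0.03)·[0.5184·2.3368 + 0.4816·8.8919] = 5.3313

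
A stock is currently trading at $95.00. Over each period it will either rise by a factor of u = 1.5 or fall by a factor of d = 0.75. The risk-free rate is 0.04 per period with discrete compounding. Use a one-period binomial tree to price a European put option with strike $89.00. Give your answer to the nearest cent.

Risk-neutral probability p = (1 + 0.04 − 0.75)/(1.5 − 0.75) = 0.2900/0.7500 = 0.3867
Terminal stock prices: S_u = 142.5, S_d = 71.25
Terminal payoffs (K − S): max(-53.5, 0) = 0, max(17.75, 0) = 17.75
Node 0 (S = 95): V_0 = 1/1.04·[0.3867·0.0000 + 0.6133·17.7500] = 10.4679

$10.47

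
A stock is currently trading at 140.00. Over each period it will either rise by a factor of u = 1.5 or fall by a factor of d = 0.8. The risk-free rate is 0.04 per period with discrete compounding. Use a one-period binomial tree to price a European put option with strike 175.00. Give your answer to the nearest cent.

39.81

Risk-neutral probability p = (1 + 0.04 − 0.8)/(1.5 − 0.8) = 0.2400/0.7000 = 0.3429
Terminal stock prices: S_u = 210, S_d = 112
Terminal payoffs (K − S): max(-35, 0) = 0, max(63, 0) = 63
Node 0 (S = 140): V_0 = 1/1.04·[0.3429·0.0000 + 0.6571·63.0000] = 39.8077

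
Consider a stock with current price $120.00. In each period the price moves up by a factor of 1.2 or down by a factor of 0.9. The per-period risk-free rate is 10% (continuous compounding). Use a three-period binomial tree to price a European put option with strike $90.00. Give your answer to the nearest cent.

$0.06

Risk-neutral probability p = (e^0.1 − 0.9)/(1.2 − 0.9) = 0.2052/0.3000 = 0.6839
Terminal stock prices: S_uuu = 207.4, S_uud = 155.5, S_udd = 116.6, S_ddd = 87.48
Terminal payoffs (K − S): max(-117.4, 0) = 0, max(-65.52, 0) = 0, max(-26.64, 0) = 0, max(2.52, 0) = 2.52
Node uu (S = 172.8): V_uu = e^(−0.1)·[0.6839·0.0000 + 0.3161·0.0000] = 0.0000
Node ud (S = 129.6): V_ud = e^(−0.1)·[0.6839·0.0000 + 0.3161·0.0000] = 0.0000
Node dd (S = 97.2): V_dd = e^(−0.1)·[0.6839·0.0000 + 0.3161·2.5200] = 0.7208
Node u (S = 144): V_u = e^(−0.1)·[0.6839·0.0000 + 0.3161·0.0000] = 0.0000
Node d (S = 108): V_d = e^(−0.1)·[0.6839·0.0000 + 0.3161·0.7208] = 0.2061
Node 0 (S = 120): V_0 = e^(−0.1)·[0.6839·0.0000 + 0.3161·0.2061] = 0.0590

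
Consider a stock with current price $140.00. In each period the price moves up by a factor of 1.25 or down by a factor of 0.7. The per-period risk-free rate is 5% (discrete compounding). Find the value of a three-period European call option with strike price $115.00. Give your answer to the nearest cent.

Risk-neutral probability p = (1 + 0.05 − 0.7)/(1.25 − 0.7) = 0.3500/0.5500 = 0.6364
Terminal stock prices: S_uuu = 273.4, S_uud = 153.1, S_udd = 85.75, S_ddd = 48.02
Terminal payoffs (S − K): max(158.4, 0) = 158.4, max(38.12, 0) = 38.12, max(-29.25, 0) = 0, max(-66.98, 0) = 0
Node uu (S = 218.8): V_uu = 1/1.05·[0.6364·158.4375 + 0.3636·38.1250] = 109.2262
Node ud (S = 122.5): V_ud = 1/1.05·[0.6364·38.1250 + 0.3636·0.0000] = 23.1061
Node dd (S = 68.6): V_dd = 1/1.05·[0.6364·0.0000 + 0.3636·0.0000] = 0.0000
Node u (S = 175): V_u = 1/1.05·[0.6364·109.2262 + 0.3636·23.1061] = 74.1998
Node d (S = 98): V_d = 1/1.05·[0.6364·23.1061 + 0.3636·0.0000] = 14.0037
Node 0 (S = 140): V_0 = 1/1.05·[0.6364·74.1998 + 0.3636·14.0037] = 49.8193

$49.82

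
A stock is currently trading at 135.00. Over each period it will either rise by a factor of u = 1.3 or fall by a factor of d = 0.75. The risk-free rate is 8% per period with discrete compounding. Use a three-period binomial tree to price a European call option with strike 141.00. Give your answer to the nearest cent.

37.01

Risk-neutral probability p = (1 + 0.08 − 0.75)/(1.3 − 0.75) = 0.3300/0.5500 = 0.6000
Terminal stock prices: S_uuu = 296.6, S_uud = 171.1, S_udd = 98.72, S_ddd = 56.95
Terminal payoffs (S − K): max(155.6, 0) = 155.6, max(30.11, 0) = 30.11, max(-42.28, 0) = 0, max(-84.05, 0) = 0
Node uu (S = 228.2): V_uu = 1/1.08·[0.6000·155.5950 + 0.4000·30.1125] = 97.5944
Node ud (S = 131.6): V_ud = 1/1.08·[0.6000·30.1125 + 0.4000·0.0000] = 16.7292
Node dd (S = 75.94): V_dd = 1/1.08·[0.6000·0.0000 + 0.4000·0.0000] = 0.0000
Node u (S = 175.5): V_u = 1/1.08·[0.6000·97.5944 + 0.4000·16.7292] = 60.4151
Node d (S = 101.2): V_d = 1/1.08·[0.6000·16.7292 + 0.4000·0.0000] = 9.2940
Node 0 (S = 135): V_0 = 1/1.08·[0.6000·60.4151 + 0.4000·9.2940] = 37.0062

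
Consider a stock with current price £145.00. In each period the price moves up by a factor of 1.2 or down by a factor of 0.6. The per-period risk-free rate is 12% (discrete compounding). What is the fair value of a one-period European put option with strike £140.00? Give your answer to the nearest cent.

Risk-neutral probability p = (1 + 0.12 − 0.6)/(1.2 − 0.6) = 0.5200/0.6000 = 0.8667
Terminal stock prices: S_u = 174, S_d = 87
Terminal payoffs (K − S): max(-34, 0) = 0, max(53, 0) = 53
Node 0 (S = 145): V_0 = 1/1.12·[0.8667·0.0000 + 0.1333·53.0000] = 6.3095

£6.31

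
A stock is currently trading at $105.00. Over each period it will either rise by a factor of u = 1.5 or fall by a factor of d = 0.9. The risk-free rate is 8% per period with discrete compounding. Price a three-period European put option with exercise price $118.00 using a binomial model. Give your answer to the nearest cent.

Risk-neutral probability p = (1 + 0.08 − 0.9)/(1.5 − 0.9) = 0.1800/0.6000 = 0.3000
Terminal stock prices: S_uuu = 354.4, S_uud = 212.6, S_udd = 127.6, S_ddd = 76.55
Terminal payoffs (K − S): max(-236.4, 0) = 0, max(-94.62, 0) = 0, max(-9.575, 0) = 0, max(41.45, 0) = 41.45
Node uu (S = 236.2): V_uu = 1/1.08·[0.3000·0.0000 + 0.7000·0.0000] = 0.0000
Node ud (S = 141.8): V_ud = 1/1.08·[0.3000·0.0000 + 0.7000·0.0000] = 0.0000
Node dd (S = 85.05): V_dd = 1/1.08·[0.3000·0.0000 + 0.7000·41.4550] = 26.8690
Node u (S = 157.5): V_u = 1/1.08·[0.3000·0.0000 + 0.7000·0.0000] = 0.0000
Node d (S = 94.5): V_d = 1/1.08·[0.3000·0.0000 + 0.7000·26.8690] = 17.4151
Node 0 (S = 105): V_0 = 1/1.08·[0.3000·0.0000 + 0.7000·17.4151] = 11.2876

$11.29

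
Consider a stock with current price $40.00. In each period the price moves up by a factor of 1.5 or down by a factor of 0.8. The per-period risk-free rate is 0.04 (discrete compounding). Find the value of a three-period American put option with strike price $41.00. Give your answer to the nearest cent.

$6.83

Risk-neutral probability p = (1 + 0.04 − 0.8)/(1.5 − 0.8) = 0.2400/0.7000 = 0.3429
Terminal stock prices: S_uuu = 135, S_uud = 72, S_udd = 38.4, S_ddd = 20.48
Terminal payoffs (K − S): max(-94, 0) = 0, max(-31, 0) = 0, max(2.6, 0) = 2.6, max(20.52, 0) = 20.52
Node uu (S = 90): continuation = 1/1.04·[0.3429·0.0000 + 0.6571·0.0000] = 0.0000; exercise value = 0.0000 ≤ continuation, so V_uu = 0.0000
Node ud (S = 48): continuation = 1/1.04·[0.3429·0.0000 + 0.6571·2.6000] = 1.6429; exercise value = 0.0000 ≤ continuation, so V_ud = 1.6429
Node dd (S = 25.6): continuation = 1/1.04·[0.3429·2.6000 + 0.6571·20.5200] = 13.8231; exercise value = 15.4000 > continuation, so V_dd = 15.4000 (exercise)
Node u (S = 60): continuation = 1/1.04·[0.3429·0.0000 + 0.6571·1.6429] = 1.0381; exercise value = 0.0000 ≤ continuation, so V_u = 1.0381
Node d (S = 32): continuation = 1/1.04·[0.3429·1.6429 + 0.6571·15.4000] = 10.2724; exercise value = 9.0000 ≤ continuation, so V_d = 10.2724
Node 0 (S = 40): continuation = 1/1.04·[0.3429·1.0381 + 0.6571·10.2724] = 6.8330; exercise value = 1.0000 ≤ continuation, so V_0 = 6.8330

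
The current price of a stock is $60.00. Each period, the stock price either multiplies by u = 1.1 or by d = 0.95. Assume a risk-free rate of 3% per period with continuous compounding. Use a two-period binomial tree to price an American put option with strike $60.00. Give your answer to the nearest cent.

Risk-neutral probability p = (e^0.03 − 0.95)/(1.1 − 0.95) = 0.0805/0.1500 = 0.5364
Terminal stock prices: S_uu = 72.6, S_ud = 62.7, S_dd = 54.15
Terminal payoffs (K − S): max(-12.6, 0) = 0, max(-2.7, 0) = 0, max(5.85, 0) = 5.85
Node u (S = 66): continuation = e^(−0.03)·[0.5364·0.0000 + 0.4636·0.0000] = 0.0000; exercise value = 0.0000 ≤ continuation, so V_u = 0.0000
Node d (S = 57): continuation = e^(−0.03)·[0.5364·0.0000 + 0.4636·5.8500] = 2.6321; exercise value = 3.0000 > continuation, so V_d = 3.0000 (exercise)
Node 0 (S = 60): continuation = e^(−0.03)·[0.5364·0.0000 + 0.4636·3.0000] = 1.3498; exercise value = 0.0000 ≤ continuation, so V_0 = 1.3498

$1.35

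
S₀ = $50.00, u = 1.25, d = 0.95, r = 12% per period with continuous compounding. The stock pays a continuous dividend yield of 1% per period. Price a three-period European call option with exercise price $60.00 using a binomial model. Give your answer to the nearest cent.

Per-period risk-free factor R = e^0.12 = 1.1275; dividend-adjusted growth = e^(0.12−0.01) = 1.1163.
Risk-neutral probability p = (1.1163 − 0.95)/(1.25 − 0.95) = 0.1663/0.3000 = 0.5543
Terminal stock prices: S_uuu = 97.66, S_uud = 74.22, S_udd = 56.41, S_ddd = 42.87
Terminal payoffs (S − K): max(37.66, 0) = 37.66, max(14.22, 0) = 14.22, max(-3.594, 0) = 0, max(-17.13, 0) = 0
Node uu (S = 78.12): V_uu = e^(−0.12)·[0.5543·37.6562 + 0.4457·14.2188] = 24.1324
Node ud (S = 59.38): V_ud = e^(−0.12)·[0.5543·14.2188 + 0.4457·0.0000] = 6.9897
Node dd (S = 45.12): V_dd = e^(−0.12)·[0.5543·0.0000 + 0.4457·0.0000] = 0.0000
Node u (S = 62.5): V_u = e^(−0.12)·[0.5543·24.1324 + 0.4457·6.9897] = 14.6264
Node d (S = 47.5): V_d = e^(−0.12)·[0.5543·6.9897 + 0.4457·0.0000] = 3.4360
Node 0 (S = 50): V_0 = e^(−0.12)·[0.5543·14.6264 + 0.4457·3.4360] = 8.5485

$8.55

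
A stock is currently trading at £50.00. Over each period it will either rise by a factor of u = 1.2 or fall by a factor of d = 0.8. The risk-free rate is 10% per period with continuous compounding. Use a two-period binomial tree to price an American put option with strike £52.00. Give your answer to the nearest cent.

Risk-neutral probability p = (e^0.1 − 0.8)/(1.2 − 0.8) = 0.3052/0.4000 = 0.7629
Terminal stock prices: S_uu = 72, S_ud = 48, S_dd = 32
Terminal payoffs (K − S): max(-20, 0) = 0, max(4, 0) = 4, max(20, 0) = 20
Node u (S = 60): continuation = e^(−0.1)·[0.7629·0.0000 + 0.2371·4.0000] = 0.8580; exercise value = 0.0000 ≤ continuation, so V_u = 0.8580
Node d (S = 40): continuation = e^(−0.1)·[0.7629·4.0000 + 0.2371·20.0000] = 7.0515; exercise value = 12.0000 > continuation, so V_d = 12.0000 (exercise)
Node 0 (S = 50): continuation = e^(−0.1)·[0.7629·0.8580 + 0.2371·12.0000] = 3.1665; exercise value = 2.0000 ≤ continuation, so V_0 = 3.1665

£3.17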